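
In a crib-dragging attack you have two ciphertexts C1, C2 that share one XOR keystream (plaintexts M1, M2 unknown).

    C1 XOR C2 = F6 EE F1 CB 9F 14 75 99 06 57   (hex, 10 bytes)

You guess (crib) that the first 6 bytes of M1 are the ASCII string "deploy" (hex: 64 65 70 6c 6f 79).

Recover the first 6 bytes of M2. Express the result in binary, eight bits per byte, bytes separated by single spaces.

10010010 10001011 10000001 10100111 11110000 01101101

Since C1 ⊕ C2 = M1 ⊕ M2, XORing with the guessed M1 bytes yields the corresponding M2 bytes: M2 = (C1 ⊕ C2) ⊕ M1.
11110110 ^ 01100100 = 10010010
11101110 ^ 01100101 = 10001011
11110001 ^ 01110000 = 10000001
11001011 ^ 01101100 = 10100111
10011111 ^ 01101111 = 11110000
00010100 ^ 01111001 = 01101101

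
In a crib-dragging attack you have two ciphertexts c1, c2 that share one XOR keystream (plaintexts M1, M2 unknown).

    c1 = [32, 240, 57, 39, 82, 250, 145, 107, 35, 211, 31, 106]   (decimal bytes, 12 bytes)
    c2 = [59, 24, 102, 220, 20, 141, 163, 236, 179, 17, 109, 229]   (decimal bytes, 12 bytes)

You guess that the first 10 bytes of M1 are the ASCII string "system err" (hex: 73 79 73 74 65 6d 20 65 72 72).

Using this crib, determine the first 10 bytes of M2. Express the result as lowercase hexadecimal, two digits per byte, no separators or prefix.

68912c8f231a12e2e2b0

First, c1 ⊕ c2 = (M1 ⊕ K) ⊕ (M2 ⊕ K) = M1 ⊕ M2, so the key drops out. Then M2 = (M1 ⊕ M2) ⊕ M1 over the first 10 bytes.
byte 0: (20 ^ 3b) ^ 73 = 1b ^ 73 = 68
byte 1: (f0 ^ 18) ^ 79 = e8 ^ 79 = 91
byte 2: (39 ^ 66) ^ 73 = 5f ^ 73 = 2c
byte 3: (27 ^ dc) ^ 74 = fb ^ 74 = 8f
byte 4: (52 ^ 14) ^ 65 = 46 ^ 65 = 23
byte 5: (fa ^ 8d) ^ 6d = 77 ^ 6d = 1a
byte 6: (91 ^ a3) ^ 20 = 32 ^ 20 = 12
byte 7: (6b ^ ec) ^ 65 = 87 ^ 65 = e2
byte 8: (23 ^ b3) ^ 72 = 90 ^ 72 = e2
byte 9: (d3 ^ 11) ^ 72 = c2 ^ 72 = b0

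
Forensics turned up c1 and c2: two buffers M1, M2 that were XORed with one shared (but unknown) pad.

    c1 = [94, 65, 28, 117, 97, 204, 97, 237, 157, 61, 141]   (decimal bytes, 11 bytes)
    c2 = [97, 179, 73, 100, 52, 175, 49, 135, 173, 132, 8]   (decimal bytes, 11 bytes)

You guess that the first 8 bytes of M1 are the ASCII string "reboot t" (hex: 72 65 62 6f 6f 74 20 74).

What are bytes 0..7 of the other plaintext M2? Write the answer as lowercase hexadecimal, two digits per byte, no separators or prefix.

4d97377e3a17701e

First, c1 ⊕ c2 = (M1 ⊕ K) ⊕ (M2 ⊕ K) = M1 ⊕ M2, so the key drops out. Then M2 = (M1 ⊕ M2) ⊕ M1 over the first 8 bytes.
byte 0: (5e XOR 61) XOR 72 = 3f XOR 72 = 4d
byte 1: (41 XOR b3) XOR 65 = f2 XOR 65 = 97
byte 2: (1c XOR 49) XOR 62 = 55 XOR 62 = 37
byte 3: (75 XOR 64) XOR 6f = 11 XOR 6f = 7e
byte 4: (61 XOR 34) XOR 6f = 55 XOR 6f = 3a
byte 5: (cc XOR af) XOR 74 = 63 XOR 74 = 17
byte 6: (61 XOR 31) XOR 20 = 50 XOR 20 = 70
byte 7: (ed XOR 87) XOR 74 = 6a XOR 74 = 1e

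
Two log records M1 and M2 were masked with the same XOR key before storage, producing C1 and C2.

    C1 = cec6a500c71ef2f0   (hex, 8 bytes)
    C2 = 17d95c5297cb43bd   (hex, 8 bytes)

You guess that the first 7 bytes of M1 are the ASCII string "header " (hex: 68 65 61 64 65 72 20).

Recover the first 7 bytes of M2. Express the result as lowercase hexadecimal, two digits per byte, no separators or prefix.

First, C1 ⊕ C2 = (M1 ⊕ K) ⊕ (M2 ⊕ K) = M1 ⊕ M2, so the key drops out. Then M2 = (M1 ⊕ M2) ⊕ M1 over the first 7 bytes.
byte 0: (ce xor 17) xor 68 = d9 xor 68 = b1
byte 1: (c6 xor d9) xor 65 = 1f xor 65 = 7a
byte 2: (a5 xor 5c) xor 61 = f9 xor 61 = 98
byte 3: (00 xor 52) xor 64 = 52 xor 64 = 36
byte 4: (c7 xor 97) xor 65 = 50 xor 65 = 35
byte 5: (1e xor cb) xor 72 = d5 xor 72 = a7
byte 6: (f2 xor 43) xor 20 = b1 xor 20 = 91

b17a983635a791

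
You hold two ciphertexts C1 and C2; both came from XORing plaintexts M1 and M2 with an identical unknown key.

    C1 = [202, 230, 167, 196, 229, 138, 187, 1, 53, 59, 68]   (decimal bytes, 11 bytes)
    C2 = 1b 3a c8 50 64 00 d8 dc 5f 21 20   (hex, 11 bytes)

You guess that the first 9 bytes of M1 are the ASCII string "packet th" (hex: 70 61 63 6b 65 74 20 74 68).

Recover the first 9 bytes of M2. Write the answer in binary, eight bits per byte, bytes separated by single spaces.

First, C1 ⊕ C2 = (M1 ⊕ K) ⊕ (M2 ⊕ K) = M1 ⊕ M2, so the key drops out. Then M2 = (M1 ⊕ M2) ⊕ M1 over the first 9 bytes.
byte 0: (ca xor 1b) xor 70 = d1 xor 70 = a1
byte 1: (e6 xor 3a) xor 61 = dc xor 61 = bd
byte 2: (a7 xor c8) xor 63 = 6f xor 63 = 0c
byte 3: (c4 xor 50) xor 6b = 94 xor 6b = ff
byte 4: (e5 xor 64) xor 65 = 81 xor 65 = e4
byte 5: (8a xor 00) xor 74 = 8a xor 74 = fe
byte 6: (bb xor d8) xor 20 = 63 xor 20 = 43
byte 7: (01 xor dc) xor 74 = dd xor 74 = a9
byte 8: (35 xor 5f) xor 68 = 6a xor 68 = 02

10100001 10111101 00001100 11111111 11100100 11111110 01000011 10101001 00000010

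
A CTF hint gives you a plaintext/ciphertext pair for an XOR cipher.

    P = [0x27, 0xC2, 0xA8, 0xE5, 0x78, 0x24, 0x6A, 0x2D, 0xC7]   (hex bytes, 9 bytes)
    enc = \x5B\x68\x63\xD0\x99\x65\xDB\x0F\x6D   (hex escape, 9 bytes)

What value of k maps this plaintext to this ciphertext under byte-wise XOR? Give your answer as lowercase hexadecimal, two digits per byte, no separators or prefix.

Since enc = P ⊕ k, XORing both sides with P gives k = P ⊕ enc.
27 XOR 5b = 7c
c2 XOR 68 = aa
a8 XOR 63 = cb
e5 XOR d0 = 35
78 XOR 99 = e1
24 XOR 65 = 41
6a XOR db = b1
2d XOR 0f = 22
c7 XOR 6d = aa

7caacb35e141b122aa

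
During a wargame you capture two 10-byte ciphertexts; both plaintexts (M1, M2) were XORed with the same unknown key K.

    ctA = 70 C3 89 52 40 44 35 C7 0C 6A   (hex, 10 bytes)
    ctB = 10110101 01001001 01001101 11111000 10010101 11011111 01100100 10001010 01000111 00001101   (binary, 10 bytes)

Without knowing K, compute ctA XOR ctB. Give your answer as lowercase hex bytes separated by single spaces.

c5 8a c4 aa d5 9b 51 4d 4b 67

ctA ⊕ ctB = (M1 ⊕ K) ⊕ (M2 ⊕ K) = M1 ⊕ M2 — the shared key cancels under XOR.
70 ⊕ b5 = c5
c3 ⊕ 49 = 8a
89 ⊕ 4d = c4
52 ⊕ f8 = aa
40 ⊕ 95 = d5
44 ⊕ df = 9b
35 ⊕ 64 = 51
c7 ⊕ 8a = 4d
0c ⊕ 47 = 4b
6a ⊕ 0d = 67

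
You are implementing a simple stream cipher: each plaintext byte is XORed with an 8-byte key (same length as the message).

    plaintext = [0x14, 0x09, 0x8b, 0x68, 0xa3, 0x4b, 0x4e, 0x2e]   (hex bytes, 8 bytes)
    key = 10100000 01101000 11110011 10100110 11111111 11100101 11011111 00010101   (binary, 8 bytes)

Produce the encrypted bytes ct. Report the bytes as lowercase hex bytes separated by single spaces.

byte 0: 00010100 ⊕ 10100000 = 10110100
byte 1: 00001001 ⊕ 01101000 = 01100001
byte 2: 10001011 ⊕ 11110011 = 01111000
byte 3: 01101000 ⊕ 10100110 = 11001110
byte 4: 10100011 ⊕ 11111111 = 01011100
byte 5: 01001011 ⊕ 11100101 = 10101110
byte 6: 01001110 ⊕ 11011111 = 10010001
byte 7: 00101110 ⊕ 00010101 = 00111011

b4 61 78 ce 5c ae 91 3b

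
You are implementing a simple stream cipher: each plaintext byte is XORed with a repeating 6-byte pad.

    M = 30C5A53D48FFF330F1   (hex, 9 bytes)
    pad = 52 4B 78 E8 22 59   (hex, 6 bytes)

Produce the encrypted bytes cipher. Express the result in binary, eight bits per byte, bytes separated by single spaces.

01100010 10001110 11011101 11010101 01101010 10100110 10100001 01111011 10001001

The 6-byte key repeats, so the effective keystream is 52 4b 78 e8 22 59 52 4b 78.
byte 0: 30 xor 52 = 62
byte 1: c5 xor 4b = 8e
byte 2: a5 xor 78 = dd
byte 3: 3d xor e8 = d5
byte 4: 48 xor 22 = 6a
byte 5: ff xor 59 = a6
byte 6: f3 xor 52 = a1
byte 7: 30 xor 4b = 7b
byte 8: f1 xor 78 = 89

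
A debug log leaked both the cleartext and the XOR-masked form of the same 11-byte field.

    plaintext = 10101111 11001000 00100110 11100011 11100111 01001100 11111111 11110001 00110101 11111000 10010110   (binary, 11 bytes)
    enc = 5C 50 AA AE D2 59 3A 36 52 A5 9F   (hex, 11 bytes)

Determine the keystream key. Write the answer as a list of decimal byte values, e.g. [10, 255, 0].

Since enc = plaintext ⊕ key, XORing both sides with plaintext gives key = plaintext ⊕ enc.
byte 0: af xor 5c = f3
byte 1: c8 xor 50 = 98
byte 2: 26 xor aa = 8c
byte 3: e3 xor ae = 4d
byte 4: e7 xor d2 = 35
byte 5: 4c xor 59 = 15
byte 6: ff xor 3a = c5
byte 7: f1 xor 36 = c7
byte 8: 35 xor 52 = 67
byte 9: f8 xor a5 = 5d
byte 10: 96 xor 9f = 09

[243, 152, 140, 77, 53, 21, 197, 199, 103, 93, 9]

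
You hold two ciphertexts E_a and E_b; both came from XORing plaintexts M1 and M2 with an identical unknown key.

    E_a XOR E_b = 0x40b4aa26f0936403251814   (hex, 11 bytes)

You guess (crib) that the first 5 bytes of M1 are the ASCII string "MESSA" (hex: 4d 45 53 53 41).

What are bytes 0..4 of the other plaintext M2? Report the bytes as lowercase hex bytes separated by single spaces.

Since E_a ⊕ E_b = M1 ⊕ M2, XORing with the guessed M1 bytes yields the corresponding M2 bytes: M2 = (E_a ⊕ E_b) ⊕ M1.
byte 0: 40 ^ 4d = 0d
byte 1: b4 ^ 45 = f1
byte 2: aa ^ 53 = f9
byte 3: 26 ^ 53 = 75
byte 4: f0 ^ 41 = b1

0d f1 f9 75 b1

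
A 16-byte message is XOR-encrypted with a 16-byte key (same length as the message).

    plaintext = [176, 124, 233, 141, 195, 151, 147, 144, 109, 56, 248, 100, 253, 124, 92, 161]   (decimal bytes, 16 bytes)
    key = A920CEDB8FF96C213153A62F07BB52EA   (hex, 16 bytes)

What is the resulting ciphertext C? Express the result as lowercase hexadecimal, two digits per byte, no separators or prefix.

176 ⊕ 169 =  25
124 ⊕  32 =  92
233 ⊕ 206 =  39
141 ⊕ 219 =  86
195 ⊕ 143 =  76
151 ⊕ 249 = 110
147 ⊕ 108 = 255
144 ⊕  33 = 177
109 ⊕  49 =  92
 56 ⊕  83 = 107
248 ⊕ 166 =  94
100 ⊕  47 =  75
253 ⊕   7 = 250
124 ⊕ 187 = 199
 92 ⊕  82 =  14
161 ⊕ 234 =  75

195c27564c6effb15c6b5e4bfac70e4b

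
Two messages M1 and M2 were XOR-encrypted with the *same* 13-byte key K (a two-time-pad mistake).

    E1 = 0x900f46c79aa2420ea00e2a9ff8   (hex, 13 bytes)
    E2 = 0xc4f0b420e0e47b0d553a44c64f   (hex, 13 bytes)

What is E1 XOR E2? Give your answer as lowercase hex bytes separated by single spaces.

E1 ⊕ E2 = (M1 ⊕ K) ⊕ (M2 ⊕ K) = M1 ⊕ M2 — the shared key cancels under XOR.
90 xor c4 = 54
0f xor f0 = ff
46 xor b4 = f2
c7 xor 20 = e7
9a xor e0 = 7a
a2 xor e4 = 46
42 xor 7b = 39
0e xor 0d = 03
a0 xor 55 = f5
0e xor 3a = 34
2a xor 44 = 6e
9f xor c6 = 59
f8 xor 4f = b7

54 ff f2 e7 7a 46 39 03 f5 34 6e 59 b7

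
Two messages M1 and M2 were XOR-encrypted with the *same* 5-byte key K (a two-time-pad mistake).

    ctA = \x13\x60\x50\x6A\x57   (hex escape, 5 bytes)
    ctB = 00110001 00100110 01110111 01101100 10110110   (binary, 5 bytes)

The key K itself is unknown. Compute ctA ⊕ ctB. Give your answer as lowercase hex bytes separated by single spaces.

ctA ⊕ ctB = (M1 ⊕ K) ⊕ (M2 ⊕ K) = M1 ⊕ M2 — the shared key cancels under XOR.
00010011 ^ 00110001 = 00100010
01100000 ^ 00100110 = 01000110
01010000 ^ 01110111 = 00100111
01101010 ^ 01101100 = 00000110
01010111 ^ 10110110 = 11100001

22 46 27 06 e1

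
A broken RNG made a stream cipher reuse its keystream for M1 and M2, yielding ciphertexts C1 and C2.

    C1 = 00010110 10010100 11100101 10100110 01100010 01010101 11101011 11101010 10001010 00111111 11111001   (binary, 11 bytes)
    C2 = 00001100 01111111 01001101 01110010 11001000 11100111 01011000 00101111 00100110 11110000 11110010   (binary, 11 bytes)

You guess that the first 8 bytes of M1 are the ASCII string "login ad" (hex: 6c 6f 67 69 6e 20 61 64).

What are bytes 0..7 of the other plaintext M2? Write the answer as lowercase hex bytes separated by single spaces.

76 84 cf bd c4 92 d2 a1

First, C1 ⊕ C2 = (M1 ⊕ K) ⊕ (M2 ⊕ K) = M1 ⊕ M2, so the key drops out. Then M2 = (M1 ⊕ M2) ⊕ M1 over the first 8 bytes.
byte 0: (16 ^ 0c) ^ 6c = 1a ^ 6c = 76
byte 1: (94 ^ 7f) ^ 6f = eb ^ 6f = 84
byte 2: (e5 ^ 4d) ^ 67 = a8 ^ 67 = cf
byte 3: (a6 ^ 72) ^ 69 = d4 ^ 69 = bd
byte 4: (62 ^ c8) ^ 6e = aa ^ 6e = c4
byte 5: (55 ^ e7) ^ 20 = b2 ^ 20 = 92
byte 6: (eb ^ 58) ^ 61 = b3 ^ 61 = d2
byte 7: (ea ^ 2f) ^ 64 = c5 ^ 64 = a1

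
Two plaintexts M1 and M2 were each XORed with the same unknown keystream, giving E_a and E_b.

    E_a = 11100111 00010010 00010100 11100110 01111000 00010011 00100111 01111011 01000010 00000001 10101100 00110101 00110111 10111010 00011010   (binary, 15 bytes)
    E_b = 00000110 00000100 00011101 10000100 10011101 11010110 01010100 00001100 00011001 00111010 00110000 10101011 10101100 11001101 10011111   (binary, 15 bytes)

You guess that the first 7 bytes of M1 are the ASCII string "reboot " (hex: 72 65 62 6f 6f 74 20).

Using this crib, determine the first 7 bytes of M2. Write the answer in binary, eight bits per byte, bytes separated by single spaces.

First, E_a ⊕ E_b = (M1 ⊕ K) ⊕ (M2 ⊕ K) = M1 ⊕ M2, so the key drops out. Then M2 = (M1 ⊕ M2) ⊕ M1 over the first 7 bytes.
byte 0: (e7 ⊕ 06) ⊕ 72 = e1 ⊕ 72 = 93
byte 1: (12 ⊕ 04) ⊕ 65 = 16 ⊕ 65 = 73
byte 2: (14 ⊕ 1d) ⊕ 62 = 09 ⊕ 62 = 6b
byte 3: (e6 ⊕ 84) ⊕ 6f = 62 ⊕ 6f = 0d
byte 4: (78 ⊕ 9d) ⊕ 6f = e5 ⊕ 6f = 8a
byte 5: (13 ⊕ d6) ⊕ 74 = c5 ⊕ 74 = b1
byte 6: (27 ⊕ 54) ⊕ 20 = 73 ⊕ 20 = 53

10010011 01110011 01101011 00001101 10001010 10110001 01010011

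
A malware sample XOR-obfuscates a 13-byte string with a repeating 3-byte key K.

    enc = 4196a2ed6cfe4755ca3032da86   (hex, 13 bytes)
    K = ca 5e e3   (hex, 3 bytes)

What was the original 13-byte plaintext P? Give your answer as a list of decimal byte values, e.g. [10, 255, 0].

[139, 200, 65, 39, 50, 29, 141, 11, 41, 250, 108, 57, 76]

The 3-byte key repeats, so the effective keystream is ca 5e e3 ca 5e e3 ca 5e e3 ca 5e e3 ca.
byte 0: 41 XOR ca = 8b
byte 1: 96 XOR 5e = c8
byte 2: a2 XOR e3 = 41
byte 3: ed XOR ca = 27
byte 4: 6c XOR 5e = 32
byte 5: fe XOR e3 = 1d
byte 6: 47 XOR ca = 8d
byte 7: 55 XOR 5e = 0b
byte 8: ca XOR e3 = 29
byte 9: 30 XOR ca = fa
byte 10: 32 XOR 5e = 6c
byte 11: da XOR e3 = 39
byte 12: 86 XOR ca = 4c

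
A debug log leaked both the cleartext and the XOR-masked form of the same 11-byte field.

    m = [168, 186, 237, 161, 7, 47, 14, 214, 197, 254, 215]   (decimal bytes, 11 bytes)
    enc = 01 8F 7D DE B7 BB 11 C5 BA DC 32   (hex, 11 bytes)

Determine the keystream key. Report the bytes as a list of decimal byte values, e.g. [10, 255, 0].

[169, 53, 144, 127, 176, 148, 31, 19, 127, 34, 229]

Since enc = m ⊕ key, XORing both sides with m gives key = m ⊕ enc.
a8 XOR 01 = a9
ba XOR 8f = 35
ed XOR 7d = 90
a1 XOR de = 7f
07 XOR b7 = b0
2f XOR bb = 94
0e XOR 11 = 1f
d6 XOR c5 = 13
c5 XOR ba = 7f
fe XOR dc = 22
d7 XOR 32 = e5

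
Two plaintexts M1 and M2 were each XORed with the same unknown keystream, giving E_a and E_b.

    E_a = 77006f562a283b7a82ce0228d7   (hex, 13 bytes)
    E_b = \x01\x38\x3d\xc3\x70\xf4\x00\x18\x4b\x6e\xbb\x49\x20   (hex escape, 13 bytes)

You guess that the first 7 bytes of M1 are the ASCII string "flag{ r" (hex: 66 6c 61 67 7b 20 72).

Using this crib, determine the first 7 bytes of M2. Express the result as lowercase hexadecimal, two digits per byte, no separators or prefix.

First, E_a ⊕ E_b = (M1 ⊕ K) ⊕ (M2 ⊕ K) = M1 ⊕ M2, so the key drops out. Then M2 = (M1 ⊕ M2) ⊕ M1 over the first 7 bytes.
byte 0: (77 xor 01) xor 66 = 76 xor 66 = 10
byte 1: (00 xor 38) xor 6c = 38 xor 6c = 54
byte 2: (6f xor 3d) xor 61 = 52 xor 61 = 33
byte 3: (56 xor c3) xor 67 = 95 xor 67 = f2
byte 4: (2a xor 70) xor 7b = 5a xor 7b = 21
byte 5: (28 xor f4) xor 20 = dc xor 20 = fc
byte 6: (3b xor 00) xor 72 = 3b xor 72 = 49

105433f221fc49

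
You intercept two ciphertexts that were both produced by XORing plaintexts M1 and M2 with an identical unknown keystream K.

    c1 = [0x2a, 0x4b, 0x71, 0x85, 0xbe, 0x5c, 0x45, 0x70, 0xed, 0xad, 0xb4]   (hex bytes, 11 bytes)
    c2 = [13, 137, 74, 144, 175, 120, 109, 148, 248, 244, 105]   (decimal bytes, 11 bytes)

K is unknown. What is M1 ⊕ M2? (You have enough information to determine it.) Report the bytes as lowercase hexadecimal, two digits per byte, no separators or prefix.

c1 ⊕ c2 = (M1 ⊕ K) ⊕ (M2 ⊕ K) = M1 ⊕ M2 — the shared key cancels under XOR.
byte 0: 00101010 xor 00001101 = 00100111
byte 1: 01001011 xor 10001001 = 11000010
byte 2: 01110001 xor 01001010 = 00111011
byte 3: 10000101 xor 10010000 = 00010101
byte 4: 10111110 xor 10101111 = 00010001
byte 5: 01011100 xor 01111000 = 00100100
byte 6: 01000101 xor 01101101 = 00101000
byte 7: 01110000 xor 10010100 = 11100100
byte 8: 11101101 xor 11111000 = 00010101
byte 9: 10101101 xor 11110100 = 01011001
byte 10: 10110100 xor 01101001 = 11011101

27c23b15112428e41559dd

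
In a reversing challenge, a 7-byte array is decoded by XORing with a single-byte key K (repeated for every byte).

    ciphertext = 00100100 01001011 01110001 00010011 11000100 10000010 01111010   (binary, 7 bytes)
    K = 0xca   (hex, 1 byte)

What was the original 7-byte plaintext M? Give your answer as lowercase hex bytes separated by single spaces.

ee 81 bb d9 0e 48 b0

The 1-byte key repeats, so the effective keystream is ca ca ca ca ca ca ca.
byte 0: 24 XOR ca = ee
byte 1: 4b XOR ca = 81
byte 2: 71 XOR ca = bb
byte 3: 13 XOR ca = d9
byte 4: c4 XOR ca = 0e
byte 5: 82 XOR ca = 48
byte 6: 7a XOR ca = b0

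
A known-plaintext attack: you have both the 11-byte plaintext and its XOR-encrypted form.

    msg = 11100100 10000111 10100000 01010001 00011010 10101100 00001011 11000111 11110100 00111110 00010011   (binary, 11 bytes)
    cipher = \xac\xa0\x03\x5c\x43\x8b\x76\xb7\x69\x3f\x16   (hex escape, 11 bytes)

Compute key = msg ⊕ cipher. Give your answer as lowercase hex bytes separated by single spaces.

48 27 a3 0d 59 27 7d 70 9d 01 05

Since cipher = msg ⊕ key, XORing both sides with msg gives key = msg ⊕ cipher.
228 XOR 172 =  72
135 XOR 160 =  39
160 XOR   3 = 163
 81 XOR  92 =  13
 26 XOR  67 =  89
172 XOR 139 =  39
 11 XOR 118 = 125
199 XOR 183 = 112
244 XOR 105 = 157
 62 XOR  63 =   1
 19 XOR  22 =   5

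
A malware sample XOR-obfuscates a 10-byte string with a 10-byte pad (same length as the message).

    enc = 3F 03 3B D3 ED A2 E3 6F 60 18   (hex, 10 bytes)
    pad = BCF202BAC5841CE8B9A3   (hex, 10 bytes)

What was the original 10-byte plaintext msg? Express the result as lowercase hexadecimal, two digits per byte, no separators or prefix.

byte 0: 3f XOR bc = 83
byte 1: 03 XOR f2 = f1
byte 2: 3b XOR 02 = 39
byte 3: d3 XOR ba = 69
byte 4: ed XOR c5 = 28
byte 5: a2 XOR 84 = 26
byte 6: e3 XOR 1c = ff
byte 7: 6f XOR e8 = 87
byte 8: 60 XOR b9 = d9
byte 9: 18 XOR a3 = bb

83f139692826ff87d9bb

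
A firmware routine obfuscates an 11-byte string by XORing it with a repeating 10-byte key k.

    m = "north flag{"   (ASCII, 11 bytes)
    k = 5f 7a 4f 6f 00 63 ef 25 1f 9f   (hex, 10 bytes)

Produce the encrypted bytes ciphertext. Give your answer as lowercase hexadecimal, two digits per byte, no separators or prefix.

31153d1b684389497ef824

The 10-byte key repeats, so the effective keystream is 5f 7a 4f 6f 00 63 ef 25 1f 9f 5f.
byte 0: 01101110 ⊕ 01011111 = 00110001
byte 1: 01101111 ⊕ 01111010 = 00010101
byte 2: 01110010 ⊕ 01001111 = 00111101
byte 3: 01110100 ⊕ 01101111 = 00011011
byte 4: 01101000 ⊕ 00000000 = 01101000
byte 5: 00100000 ⊕ 01100011 = 01000011
byte 6: 01100110 ⊕ 11101111 = 10001001
byte 7: 01101100 ⊕ 00100101 = 01001001
byte 8: 01100001 ⊕ 00011111 = 01111110
byte 9: 01100111 ⊕ 10011111 = 11111000
byte 10: 01111011 ⊕ 01011111 = 00100100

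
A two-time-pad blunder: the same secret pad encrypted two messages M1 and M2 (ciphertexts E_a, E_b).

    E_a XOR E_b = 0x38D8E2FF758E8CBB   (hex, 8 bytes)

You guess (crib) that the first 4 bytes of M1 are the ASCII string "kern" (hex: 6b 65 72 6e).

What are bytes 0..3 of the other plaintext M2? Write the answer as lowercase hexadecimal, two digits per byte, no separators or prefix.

53bd9091

Since E_a ⊕ E_b = M1 ⊕ M2, XORing with the guessed M1 bytes yields the corresponding M2 bytes: M2 = (E_a ⊕ E_b) ⊕ M1.
byte 0: 38 XOR 6b = 53
byte 1: d8 XOR 65 = bd
byte 2: e2 XOR 72 = 90
byte 3: ff XOR 6e = 91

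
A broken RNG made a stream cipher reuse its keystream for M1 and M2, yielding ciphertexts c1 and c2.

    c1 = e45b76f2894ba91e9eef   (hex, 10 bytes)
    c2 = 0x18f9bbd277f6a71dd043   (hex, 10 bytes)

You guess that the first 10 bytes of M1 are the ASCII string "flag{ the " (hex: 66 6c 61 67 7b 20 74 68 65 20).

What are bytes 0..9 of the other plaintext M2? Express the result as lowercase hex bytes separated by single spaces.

First, c1 ⊕ c2 = (M1 ⊕ K) ⊕ (M2 ⊕ K) = M1 ⊕ M2, so the key drops out. Then M2 = (M1 ⊕ M2) ⊕ M1 over the first 10 bytes.
byte 0: (e4 XOR 18) XOR 66 = fc XOR 66 = 9a
byte 1: (5b XOR f9) XOR 6c = a2 XOR 6c = ce
byte 2: (76 XOR bb) XOR 61 = cd XOR 61 = ac
byte 3: (f2 XOR d2) XOR 67 = 20 XOR 67 = 47
byte 4: (89 XOR 77) XOR 7b = fe XOR 7b = 85
byte 5: (4b XOR f6) XOR 20 = bd XOR 20 = 9d
byte 6: (a9 XOR a7) XOR 74 = 0e XOR 74 = 7a
byte 7: (1e XOR 1d) XOR 68 = 03 XOR 68 = 6b
byte 8: (9e XOR d0) XOR 65 = 4e XOR 65 = 2b
byte 9: (ef XOR 43) XOR 20 = ac XOR 20 = 8c

9a ce ac 47 85 9d 7a 6b 2b 8c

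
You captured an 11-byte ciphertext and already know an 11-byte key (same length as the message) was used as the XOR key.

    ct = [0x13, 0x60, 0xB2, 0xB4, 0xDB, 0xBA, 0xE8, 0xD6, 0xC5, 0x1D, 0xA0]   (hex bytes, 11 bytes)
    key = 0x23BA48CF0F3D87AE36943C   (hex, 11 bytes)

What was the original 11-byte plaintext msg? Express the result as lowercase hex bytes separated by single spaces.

30 da fa 7b d4 87 6f 78 f3 89 9c

byte 0: 13 ^ 23 = 30
byte 1: 60 ^ ba = da
byte 2: b2 ^ 48 = fa
byte 3: b4 ^ cf = 7b
byte 4: db ^ 0f = d4
byte 5: ba ^ 3d = 87
byte 6: e8 ^ 87 = 6f
byte 7: d6 ^ ae = 78
byte 8: c5 ^ 36 = f3
byte 9: 1d ^ 94 = 89
byte 10: a0 ^ 3c = 9c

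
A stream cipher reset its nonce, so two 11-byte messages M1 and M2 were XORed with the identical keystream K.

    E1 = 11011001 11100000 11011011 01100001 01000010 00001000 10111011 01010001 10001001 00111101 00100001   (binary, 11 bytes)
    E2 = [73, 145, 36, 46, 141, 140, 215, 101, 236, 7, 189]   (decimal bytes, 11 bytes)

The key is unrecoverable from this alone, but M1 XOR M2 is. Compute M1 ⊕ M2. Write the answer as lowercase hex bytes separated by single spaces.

E1 ⊕ E2 = (M1 ⊕ K) ⊕ (M2 ⊕ K) = M1 ⊕ M2 — the shared key cancels under XOR.
d9 XOR 49 = 90
e0 XOR 91 = 71
db XOR 24 = ff
61 XOR 2e = 4f
42 XOR 8d = cf
08 XOR 8c = 84
bb XOR d7 = 6c
51 XOR 65 = 34
89 XOR ec = 65
3d XOR 07 = 3a
21 XOR bd = 9c

90 71 ff 4f cf 84 6c 34 65 3a 9c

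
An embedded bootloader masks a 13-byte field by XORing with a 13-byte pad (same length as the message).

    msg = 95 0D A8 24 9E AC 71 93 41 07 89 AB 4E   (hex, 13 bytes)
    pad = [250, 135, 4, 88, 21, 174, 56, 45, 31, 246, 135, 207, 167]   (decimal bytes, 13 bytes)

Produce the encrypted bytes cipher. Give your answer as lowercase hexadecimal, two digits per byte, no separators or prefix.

6f8aac7c8b0249be5ef10e64e9

XOR is its own inverse, so applying the key byte-wise gives the result directly.
10010101 ^ 11111010 = 01101111
00001101 ^ 10000111 = 10001010
10101000 ^ 00000100 = 10101100
00100100 ^ 01011000 = 01111100
10011110 ^ 00010101 = 10001011
10101100 ^ 10101110 = 00000010
01110001 ^ 00111000 = 01001001
10010011 ^ 00101101 = 10111110
01000001 ^ 00011111 = 01011110
00000111 ^ 11110110 = 11110001
10001001 ^ 10000111 = 00001110
10101011 ^ 11001111 = 01100100
01001110 ^ 10100111 = 11101001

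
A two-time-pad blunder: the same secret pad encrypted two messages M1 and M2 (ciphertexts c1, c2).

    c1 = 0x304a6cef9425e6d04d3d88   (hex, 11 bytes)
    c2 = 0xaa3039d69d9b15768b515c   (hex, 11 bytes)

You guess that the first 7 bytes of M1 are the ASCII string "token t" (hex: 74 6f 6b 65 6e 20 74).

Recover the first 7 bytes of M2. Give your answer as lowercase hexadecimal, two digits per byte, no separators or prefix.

First, c1 ⊕ c2 = (M1 ⊕ K) ⊕ (M2 ⊕ K) = M1 ⊕ M2, so the key drops out. Then M2 = (M1 ⊕ M2) ⊕ M1 over the first 7 bytes.
byte 0: (30 XOR aa) XOR 74 = 9a XOR 74 = ee
byte 1: (4a XOR 30) XOR 6f = 7a XOR 6f = 15
byte 2: (6c XOR 39) XOR 6b = 55 XOR 6b = 3e
byte 3: (ef XOR d6) XOR 65 = 39 XOR 65 = 5c
byte 4: (94 XOR 9d) XOR 6e = 09 XOR 6e = 67
byte 5: (25 XOR 9b) XOR 20 = be XOR 20 = 9e
byte 6: (e6 XOR 15) XOR 74 = f3 XOR 74 = 87

ee153e5c679e87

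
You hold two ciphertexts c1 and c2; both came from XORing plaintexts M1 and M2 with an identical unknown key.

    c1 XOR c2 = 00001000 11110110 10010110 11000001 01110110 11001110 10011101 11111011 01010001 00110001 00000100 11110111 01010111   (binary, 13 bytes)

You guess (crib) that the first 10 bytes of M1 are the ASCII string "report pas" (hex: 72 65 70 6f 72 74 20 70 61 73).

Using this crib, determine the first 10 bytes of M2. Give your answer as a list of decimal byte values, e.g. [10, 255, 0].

Since c1 ⊕ c2 = M1 ⊕ M2, XORing with the guessed M1 bytes yields the corresponding M2 bytes: M2 = (c1 ⊕ c2) ⊕ M1.
08 ⊕ 72 = 7a
f6 ⊕ 65 = 93
96 ⊕ 70 = e6
c1 ⊕ 6f = ae
76 ⊕ 72 = 04
ce ⊕ 74 = ba
9d ⊕ 20 = bd
fb ⊕ 70 = 8b
51 ⊕ 61 = 30
31 ⊕ 73 = 42

[122, 147, 230, 174, 4, 186, 189, 139, 48, 66]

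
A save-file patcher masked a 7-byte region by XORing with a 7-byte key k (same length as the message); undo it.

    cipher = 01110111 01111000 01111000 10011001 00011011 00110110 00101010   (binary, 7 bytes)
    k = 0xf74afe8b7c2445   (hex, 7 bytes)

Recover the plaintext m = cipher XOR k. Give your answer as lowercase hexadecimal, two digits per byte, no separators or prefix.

8032861267126f

77 XOR f7 = 80
78 XOR 4a = 32
78 XOR fe = 86
99 XOR 8b = 12
1b XOR 7c = 67
36 XOR 24 = 12
2a XOR 45 = 6f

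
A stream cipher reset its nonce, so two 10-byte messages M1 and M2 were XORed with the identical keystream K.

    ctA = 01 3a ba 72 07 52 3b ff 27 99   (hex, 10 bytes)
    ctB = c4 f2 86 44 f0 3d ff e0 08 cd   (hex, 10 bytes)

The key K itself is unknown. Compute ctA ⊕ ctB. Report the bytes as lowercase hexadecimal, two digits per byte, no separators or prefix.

ctA ⊕ ctB = (M1 ⊕ K) ⊕ (M2 ⊕ K) = M1 ⊕ M2 — the shared key cancels under XOR.
01 XOR c4 = c5
3a XOR f2 = c8
ba XOR 86 = 3c
72 XOR 44 = 36
07 XOR f0 = f7
52 XOR 3d = 6f
3b XOR ff = c4
ff XOR e0 = 1f
27 XOR 08 = 2f
99 XOR cd = 54

c5c83c36f76fc41f2f54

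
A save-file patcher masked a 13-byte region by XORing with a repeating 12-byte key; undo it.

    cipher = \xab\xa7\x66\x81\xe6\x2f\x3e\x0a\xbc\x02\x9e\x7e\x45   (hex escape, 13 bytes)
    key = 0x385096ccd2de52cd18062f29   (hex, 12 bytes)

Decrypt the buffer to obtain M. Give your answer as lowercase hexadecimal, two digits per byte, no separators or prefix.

93f7f04d34f16cc7a404b1577d

The 12-byte key repeats, so the effective keystream is 38 50 96 cc d2 de 52 cd 18 06 2f 29 38.
byte 0: 10101011 xor 00111000 = 10010011
byte 1: 10100111 xor 01010000 = 11110111
byte 2: 01100110 xor 10010110 = 11110000
byte 3: 10000001 xor 11001100 = 01001101
byte 4: 11100110 xor 11010010 = 00110100
byte 5: 00101111 xor 11011110 = 11110001
byte 6: 00111110 xor 01010010 = 01101100
byte 7: 00001010 xor 11001101 = 11000111
byte 8: 10111100 xor 00011000 = 10100100
byte 9: 00000010 xor 00000110 = 00000100
byte 10: 10011110 xor 00101111 = 10110001
byte 11: 01111110 xor 00101001 = 01010111
byte 12: 01000101 xor 00111000 = 01111101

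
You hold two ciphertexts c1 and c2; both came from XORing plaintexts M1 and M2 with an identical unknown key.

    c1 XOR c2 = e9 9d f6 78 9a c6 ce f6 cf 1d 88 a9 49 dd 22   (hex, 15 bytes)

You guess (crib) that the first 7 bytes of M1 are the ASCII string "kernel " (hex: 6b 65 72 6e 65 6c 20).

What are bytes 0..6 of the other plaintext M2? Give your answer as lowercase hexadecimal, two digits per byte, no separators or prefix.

Since c1 ⊕ c2 = M1 ⊕ M2, XORing with the guessed M1 bytes yields the corresponding M2 bytes: M2 = (c1 ⊕ c2) ⊕ M1.
e9 xor 6b = 82
9d xor 65 = f8
f6 xor 72 = 84
78 xor 6e = 16
9a xor 65 = ff
c6 xor 6c = aa
ce xor 20 = ee

82f88416ffaaee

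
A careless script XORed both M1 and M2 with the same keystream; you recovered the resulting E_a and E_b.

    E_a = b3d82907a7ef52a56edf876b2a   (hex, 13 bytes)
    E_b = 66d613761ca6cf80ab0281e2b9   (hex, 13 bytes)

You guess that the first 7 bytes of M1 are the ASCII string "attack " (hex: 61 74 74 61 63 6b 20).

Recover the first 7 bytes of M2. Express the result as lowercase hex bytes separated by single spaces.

First, E_a ⊕ E_b = (M1 ⊕ K) ⊕ (M2 ⊕ K) = M1 ⊕ M2, so the key drops out. Then M2 = (M1 ⊕ M2) ⊕ M1 over the first 7 bytes.
byte 0: (b3 ^ 66) ^ 61 = d5 ^ 61 = b4
byte 1: (d8 ^ d6) ^ 74 = 0e ^ 74 = 7a
byte 2: (29 ^ 13) ^ 74 = 3a ^ 74 = 4e
byte 3: (07 ^ 76) ^ 61 = 71 ^ 61 = 10
byte 4: (a7 ^ 1c) ^ 63 = bb ^ 63 = d8
byte 5: (ef ^ a6) ^ 6b = 49 ^ 6b = 22
byte 6: (52 ^ cf) ^ 20 = 9d ^ 20 = bd

b4 7a 4e 10 d8 22 bd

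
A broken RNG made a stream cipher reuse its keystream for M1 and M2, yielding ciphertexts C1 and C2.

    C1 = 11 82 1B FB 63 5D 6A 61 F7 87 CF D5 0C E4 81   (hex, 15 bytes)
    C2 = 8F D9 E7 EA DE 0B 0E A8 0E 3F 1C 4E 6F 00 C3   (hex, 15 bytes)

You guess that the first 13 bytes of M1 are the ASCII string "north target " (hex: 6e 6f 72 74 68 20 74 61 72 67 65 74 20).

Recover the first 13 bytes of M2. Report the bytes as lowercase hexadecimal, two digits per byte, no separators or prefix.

First, C1 ⊕ C2 = (M1 ⊕ K) ⊕ (M2 ⊕ K) = M1 ⊕ M2, so the key drops out. Then M2 = (M1 ⊕ M2) ⊕ M1 over the first 13 bytes.
byte 0: (11 ⊕ 8f) ⊕ 6e = 9e ⊕ 6e = f0
byte 1: (82 ⊕ d9) ⊕ 6f = 5b ⊕ 6f = 34
byte 2: (1b ⊕ e7) ⊕ 72 = fc ⊕ 72 = 8e
byte 3: (fb ⊕ ea) ⊕ 74 = 11 ⊕ 74 = 65
byte 4: (63 ⊕ de) ⊕ 68 = bd ⊕ 68 = d5
byte 5: (5d ⊕ 0b) ⊕ 20 = 56 ⊕ 20 = 76
byte 6: (6a ⊕ 0e) ⊕ 74 = 64 ⊕ 74 = 10
byte 7: (61 ⊕ a8) ⊕ 61 = c9 ⊕ 61 = a8
byte 8: (f7 ⊕ 0e) ⊕ 72 = f9 ⊕ 72 = 8b
byte 9: (87 ⊕ 3f) ⊕ 67 = b8 ⊕ 67 = df
byte 10: (cf ⊕ 1c) ⊕ 65 = d3 ⊕ 65 = b6
byte 11: (d5 ⊕ 4e) ⊕ 74 = 9b ⊕ 74 = ef
byte 12: (0c ⊕ 6f) ⊕ 20 = 63 ⊕ 20 = 43

f0348e65d57610a88bdfb6ef43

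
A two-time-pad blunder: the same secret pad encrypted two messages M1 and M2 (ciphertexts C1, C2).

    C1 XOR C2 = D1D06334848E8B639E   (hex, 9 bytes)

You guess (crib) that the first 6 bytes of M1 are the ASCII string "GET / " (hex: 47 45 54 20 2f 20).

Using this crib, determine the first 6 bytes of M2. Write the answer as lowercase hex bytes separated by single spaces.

Since C1 ⊕ C2 = M1 ⊕ M2, XORing with the guessed M1 bytes yields the corresponding M2 bytes: M2 = (C1 ⊕ C2) ⊕ M1.
d1 ^ 47 = 96
d0 ^ 45 = 95
63 ^ 54 = 37
34 ^ 20 = 14
84 ^ 2f = ab
8e ^ 20 = ae

96 95 37 14 ab ae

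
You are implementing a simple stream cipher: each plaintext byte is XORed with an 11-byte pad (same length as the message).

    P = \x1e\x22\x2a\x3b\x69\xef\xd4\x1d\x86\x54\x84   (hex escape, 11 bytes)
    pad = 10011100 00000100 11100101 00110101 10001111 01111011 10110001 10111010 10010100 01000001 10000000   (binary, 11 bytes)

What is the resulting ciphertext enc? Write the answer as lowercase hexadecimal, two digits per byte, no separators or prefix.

8226cf0ee69465a7121504

byte 0: 1e ^ 9c = 82
byte 1: 22 ^ 04 = 26
byte 2: 2a ^ e5 = cf
byte 3: 3b ^ 35 = 0e
byte 4: 69 ^ 8f = e6
byte 5: ef ^ 7b = 94
byte 6: d4 ^ b1 = 65
byte 7: 1d ^ ba = a7
byte 8: 86 ^ 94 = 12
byte 9: 54 ^ 41 = 15
byte 10: 84 ^ 80 = 04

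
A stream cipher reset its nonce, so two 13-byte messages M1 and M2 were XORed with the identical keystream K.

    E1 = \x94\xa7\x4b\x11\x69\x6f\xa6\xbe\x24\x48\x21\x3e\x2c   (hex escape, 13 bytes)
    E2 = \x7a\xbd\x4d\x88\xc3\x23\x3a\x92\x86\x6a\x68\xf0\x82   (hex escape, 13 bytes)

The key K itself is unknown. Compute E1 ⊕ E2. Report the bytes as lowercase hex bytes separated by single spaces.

ee 1a 06 99 aa 4c 9c 2c a2 22 49 ce ae

E1 ⊕ E2 = (M1 ⊕ K) ⊕ (M2 ⊕ K) = M1 ⊕ M2 — the shared key cancels under XOR.
94 ⊕ 7a = ee
a7 ⊕ bd = 1a
4b ⊕ 4d = 06
11 ⊕ 88 = 99
69 ⊕ c3 = aa
6f ⊕ 23 = 4c
a6 ⊕ 3a = 9c
be ⊕ 92 = 2c
24 ⊕ 86 = a2
48 ⊕ 6a = 22
21 ⊕ 68 = 49
3e ⊕ f0 = ce
2c ⊕ 82 = ae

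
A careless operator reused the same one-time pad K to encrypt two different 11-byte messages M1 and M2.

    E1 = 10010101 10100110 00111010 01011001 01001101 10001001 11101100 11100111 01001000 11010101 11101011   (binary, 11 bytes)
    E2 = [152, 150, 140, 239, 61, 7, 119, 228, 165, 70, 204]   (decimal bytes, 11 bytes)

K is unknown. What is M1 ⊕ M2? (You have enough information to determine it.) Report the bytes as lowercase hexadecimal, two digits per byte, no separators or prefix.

0d30b6b6708e9b03ed9327

E1 ⊕ E2 = (M1 ⊕ K) ⊕ (M2 ⊕ K) = M1 ⊕ M2 — the shared key cancels under XOR.
95 xor 98 = 0d
a6 xor 96 = 30
3a xor 8c = b6
59 xor ef = b6
4d xor 3d = 70
89 xor 07 = 8e
ec xor 77 = 9b
e7 xor e4 = 03
48 xor a5 = ed
d5 xor 46 = 93
eb xor cc = 27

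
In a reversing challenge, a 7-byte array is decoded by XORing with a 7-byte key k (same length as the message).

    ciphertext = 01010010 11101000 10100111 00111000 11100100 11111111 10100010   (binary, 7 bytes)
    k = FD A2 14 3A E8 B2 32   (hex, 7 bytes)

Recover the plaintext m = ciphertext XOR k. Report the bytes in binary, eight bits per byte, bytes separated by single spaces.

10101111 01001010 10110011 00000010 00001100 01001101 10010000

XOR is its own inverse, so applying the key byte-wise gives the result directly.
 82 ^ 253 = 175
232 ^ 162 =  74
167 ^  20 = 179
 56 ^  58 =   2
228 ^ 232 =  12
255 ^ 178 =  77
162 ^  50 = 144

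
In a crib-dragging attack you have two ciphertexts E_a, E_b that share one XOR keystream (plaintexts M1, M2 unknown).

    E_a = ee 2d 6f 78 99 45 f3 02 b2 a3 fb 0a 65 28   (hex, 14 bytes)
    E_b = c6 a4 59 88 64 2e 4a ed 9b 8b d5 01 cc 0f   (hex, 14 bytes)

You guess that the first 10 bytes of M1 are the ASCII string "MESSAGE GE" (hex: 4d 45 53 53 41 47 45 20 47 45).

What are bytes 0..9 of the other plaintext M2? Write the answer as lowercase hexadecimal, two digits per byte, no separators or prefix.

First, E_a ⊕ E_b = (M1 ⊕ K) ⊕ (M2 ⊕ K) = M1 ⊕ M2, so the key drops out. Then M2 = (M1 ⊕ M2) ⊕ M1 over the first 10 bytes.
byte 0: (ee ⊕ c6) ⊕ 4d = 28 ⊕ 4d = 65
byte 1: (2d ⊕ a4) ⊕ 45 = 89 ⊕ 45 = cc
byte 2: (6f ⊕ 59) ⊕ 53 = 36 ⊕ 53 = 65
byte 3: (78 ⊕ 88) ⊕ 53 = f0 ⊕ 53 = a3
byte 4: (99 ⊕ 64) ⊕ 41 = fd ⊕ 41 = bc
byte 5: (45 ⊕ 2e) ⊕ 47 = 6b ⊕ 47 = 2c
byte 6: (f3 ⊕ 4a) ⊕ 45 = b9 ⊕ 45 = fc
byte 7: (02 ⊕ ed) ⊕ 20 = ef ⊕ 20 = cf
byte 8: (b2 ⊕ 9b) ⊕ 47 = 29 ⊕ 47 = 6e
byte 9: (a3 ⊕ 8b) ⊕ 45 = 28 ⊕ 45 = 6d

65cc65a3bc2cfccf6e6d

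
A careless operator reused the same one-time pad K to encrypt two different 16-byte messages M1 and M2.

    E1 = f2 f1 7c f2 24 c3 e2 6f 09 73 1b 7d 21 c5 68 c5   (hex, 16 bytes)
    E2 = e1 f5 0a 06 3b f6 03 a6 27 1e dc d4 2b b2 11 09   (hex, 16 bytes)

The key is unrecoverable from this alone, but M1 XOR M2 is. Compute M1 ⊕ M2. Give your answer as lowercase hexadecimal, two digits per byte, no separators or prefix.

130476f41f35e1c92e6dc7a90a7779cc

E1 ⊕ E2 = (M1 ⊕ K) ⊕ (M2 ⊕ K) = M1 ⊕ M2 — the shared key cancels under XOR.
byte 0: 11110010 ^ 11100001 = 00010011
byte 1: 11110001 ^ 11110101 = 00000100
byte 2: 01111100 ^ 00001010 = 01110110
byte 3: 11110010 ^ 00000110 = 11110100
byte 4: 00100100 ^ 00111011 = 00011111
byte 5: 11000011 ^ 11110110 = 00110101
byte 6: 11100010 ^ 00000011 = 11100001
byte 7: 01101111 ^ 10100110 = 11001001
byte 8: 00001001 ^ 00100111 = 00101110
byte 9: 01110011 ^ 00011110 = 01101101
byte 10: 00011011 ^ 11011100 = 11000111
byte 11: 01111101 ^ 11010100 = 10101001
byte 12: 00100001 ^ 00101011 = 00001010
byte 13: 11000101 ^ 10110010 = 01110111
byte 14: 01101000 ^ 00010001 = 01111001
byte 15: 11000101 ^ 00001001 = 11001100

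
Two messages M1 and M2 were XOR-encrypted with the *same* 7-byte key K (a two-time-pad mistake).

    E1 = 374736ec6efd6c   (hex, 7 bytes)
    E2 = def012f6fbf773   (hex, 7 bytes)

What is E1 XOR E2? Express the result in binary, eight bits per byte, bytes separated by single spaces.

E1 ⊕ E2 = (M1 ⊕ K) ⊕ (M2 ⊕ K) = M1 ⊕ M2 — the shared key cancels under XOR.
37 ⊕ de = e9
47 ⊕ f0 = b7
36 ⊕ 12 = 24
ec ⊕ f6 = 1a
6e ⊕ fb = 95
fd ⊕ f7 = 0a
6c ⊕ 73 = 1f

11101001 10110111 00100100 00011010 10010101 00001010 00011111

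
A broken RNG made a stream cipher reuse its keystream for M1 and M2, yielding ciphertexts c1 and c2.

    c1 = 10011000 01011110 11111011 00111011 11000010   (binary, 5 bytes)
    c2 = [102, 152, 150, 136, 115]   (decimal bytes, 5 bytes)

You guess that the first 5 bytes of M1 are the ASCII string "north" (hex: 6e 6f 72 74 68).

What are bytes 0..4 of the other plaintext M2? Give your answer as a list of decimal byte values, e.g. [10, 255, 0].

[144, 169, 31, 199, 217]

First, c1 ⊕ c2 = (M1 ⊕ K) ⊕ (M2 ⊕ K) = M1 ⊕ M2, so the key drops out. Then M2 = (M1 ⊕ M2) ⊕ M1 over the first 5 bytes.
byte 0: (98 ⊕ 66) ⊕ 6e = fe ⊕ 6e = 90
byte 1: (5e ⊕ 98) ⊕ 6f = c6 ⊕ 6f = a9
byte 2: (fb ⊕ 96) ⊕ 72 = 6d ⊕ 72 = 1f
byte 3: (3b ⊕ 88) ⊕ 74 = b3 ⊕ 74 = c7
byte 4: (c2 ⊕ 73) ⊕ 68 = b1 ⊕ 68 = d9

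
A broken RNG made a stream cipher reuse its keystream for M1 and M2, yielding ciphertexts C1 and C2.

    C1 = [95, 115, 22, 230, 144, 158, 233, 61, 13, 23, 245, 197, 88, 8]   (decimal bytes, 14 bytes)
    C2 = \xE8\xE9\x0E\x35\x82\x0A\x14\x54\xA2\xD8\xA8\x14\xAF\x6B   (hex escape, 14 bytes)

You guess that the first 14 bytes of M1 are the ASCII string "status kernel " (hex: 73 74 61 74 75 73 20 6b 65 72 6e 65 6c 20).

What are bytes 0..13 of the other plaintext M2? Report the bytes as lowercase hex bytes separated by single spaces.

c4 ee 79 a7 67 e7 dd 02 ca bd 33 b4 9b 43

First, C1 ⊕ C2 = (M1 ⊕ K) ⊕ (M2 ⊕ K) = M1 ⊕ M2, so the key drops out. Then M2 = (M1 ⊕ M2) ⊕ M1 over the first 14 bytes.
byte 0: (5f ^ e8) ^ 73 = b7 ^ 73 = c4
byte 1: (73 ^ e9) ^ 74 = 9a ^ 74 = ee
byte 2: (16 ^ 0e) ^ 61 = 18 ^ 61 = 79
byte 3: (e6 ^ 35) ^ 74 = d3 ^ 74 = a7
byte 4: (90 ^ 82) ^ 75 = 12 ^ 75 = 67
byte 5: (9e ^ 0a) ^ 73 = 94 ^ 73 = e7
byte 6: (e9 ^ 14) ^ 20 = fd ^ 20 = dd
byte 7: (3d ^ 54) ^ 6b = 69 ^ 6b = 02
byte 8: (0d ^ a2) ^ 65 = af ^ 65 = ca
byte 9: (17 ^ d8) ^ 72 = cf ^ 72 = bd
byte 10: (f5 ^ a8) ^ 6e = 5d ^ 6e = 33
byte 11: (c5 ^ 14) ^ 65 = d1 ^ 65 = b4
byte 12: (58 ^ af) ^ 6c = f7 ^ 6c = 9b
byte 13: (08 ^ 6b) ^ 20 = 63 ^ 20 = 43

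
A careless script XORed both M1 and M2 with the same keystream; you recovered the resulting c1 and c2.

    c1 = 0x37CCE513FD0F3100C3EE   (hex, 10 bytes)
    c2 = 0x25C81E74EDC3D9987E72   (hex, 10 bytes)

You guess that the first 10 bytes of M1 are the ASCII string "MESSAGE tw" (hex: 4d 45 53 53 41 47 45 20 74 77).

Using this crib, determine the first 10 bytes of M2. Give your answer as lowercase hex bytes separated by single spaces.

5f 41 a8 34 51 8b ad b8 c9 eb

First, c1 ⊕ c2 = (M1 ⊕ K) ⊕ (M2 ⊕ K) = M1 ⊕ M2, so the key drops out. Then M2 = (M1 ⊕ M2) ⊕ M1 over the first 10 bytes.
byte 0: (37 XOR 25) XOR 4d = 12 XOR 4d = 5f
byte 1: (cc XOR c8) XOR 45 = 04 XOR 45 = 41
byte 2: (e5 XOR 1e) XOR 53 = fb XOR 53 = a8
byte 3: (13 XOR 74) XOR 53 = 67 XOR 53 = 34
byte 4: (fd XOR ed) XOR 41 = 10 XOR 41 = 51
byte 5: (0f XOR c3) XOR 47 = cc XOR 47 = 8b
byte 6: (31 XOR d9) XOR 45 = e8 XOR 45 = ad
byte 7: (00 XOR 98) XOR 20 = 98 XOR 20 = b8
byte 8: (c3 XOR 7e) XOR 74 = bd XOR 74 = c9
byte 9: (ee XOR 72) XOR 77 = 9c XOR 77 = eb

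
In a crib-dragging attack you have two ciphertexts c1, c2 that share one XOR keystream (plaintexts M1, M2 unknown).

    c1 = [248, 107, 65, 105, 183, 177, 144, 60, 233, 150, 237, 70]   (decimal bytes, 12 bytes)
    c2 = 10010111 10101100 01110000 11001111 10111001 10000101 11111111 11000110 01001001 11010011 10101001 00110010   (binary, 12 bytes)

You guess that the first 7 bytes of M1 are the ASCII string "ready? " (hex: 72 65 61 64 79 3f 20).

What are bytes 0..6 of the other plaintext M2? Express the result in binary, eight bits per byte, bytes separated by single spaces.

First, c1 ⊕ c2 = (M1 ⊕ K) ⊕ (M2 ⊕ K) = M1 ⊕ M2, so the key drops out. Then M2 = (M1 ⊕ M2) ⊕ M1 over the first 7 bytes.
byte 0: (f8 XOR 97) XOR 72 = 6f XOR 72 = 1d
byte 1: (6b XOR ac) XOR 65 = c7 XOR 65 = a2
byte 2: (41 XOR 70) XOR 61 = 31 XOR 61 = 50
byte 3: (69 XOR cf) XOR 64 = a6 XOR 64 = c2
byte 4: (b7 XOR b9) XOR 79 = 0e XOR 79 = 77
byte 5: (b1 XOR 85) XOR 3f = 34 XOR 3f = 0b
byte 6: (90 XOR ff) XOR 20 = 6f XOR 20 = 4f

00011101 10100010 01010000 11000010 01110111 00001011 01001111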